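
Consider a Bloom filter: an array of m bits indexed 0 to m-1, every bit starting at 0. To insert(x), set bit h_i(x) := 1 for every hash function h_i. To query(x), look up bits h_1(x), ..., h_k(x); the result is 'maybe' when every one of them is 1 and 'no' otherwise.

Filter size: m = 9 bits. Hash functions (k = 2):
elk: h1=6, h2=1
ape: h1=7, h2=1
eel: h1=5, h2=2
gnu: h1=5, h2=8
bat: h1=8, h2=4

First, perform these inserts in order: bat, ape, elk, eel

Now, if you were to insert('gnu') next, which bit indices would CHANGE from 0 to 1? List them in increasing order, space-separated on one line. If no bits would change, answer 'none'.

Start: bits=000000000
After insert 'bat': sets bits 4 8 -> bits=000010001
After insert 'ape': sets bits 1 7 -> bits=010010011
After insert 'elk': sets bits 1 6 -> bits=010010111
After insert 'eel': sets bits 2 5 -> bits=011011111
insert 'gnu' would touch bits 5 8; currently bit5=1, bit8=1
Bits that are 0 among those (would change 0->1): none

Answer: none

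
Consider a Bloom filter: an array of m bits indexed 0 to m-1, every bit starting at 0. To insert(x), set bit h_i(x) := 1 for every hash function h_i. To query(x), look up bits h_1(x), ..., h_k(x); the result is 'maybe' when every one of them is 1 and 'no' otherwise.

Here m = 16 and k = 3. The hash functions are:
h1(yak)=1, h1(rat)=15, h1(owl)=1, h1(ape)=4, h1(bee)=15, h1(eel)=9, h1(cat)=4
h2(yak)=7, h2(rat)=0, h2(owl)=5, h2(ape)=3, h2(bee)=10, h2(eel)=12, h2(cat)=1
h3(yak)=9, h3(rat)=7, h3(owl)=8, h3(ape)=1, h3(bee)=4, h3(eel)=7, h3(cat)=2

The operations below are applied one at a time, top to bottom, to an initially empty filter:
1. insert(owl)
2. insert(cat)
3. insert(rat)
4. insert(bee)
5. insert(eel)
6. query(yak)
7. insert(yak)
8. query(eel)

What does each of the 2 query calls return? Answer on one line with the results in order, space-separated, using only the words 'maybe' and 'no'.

Answer: maybe maybe

Derivation:
Start: bits=0000000000000000
Op 1: insert owl -> sets bits 1 5 8 -> bits=0100010010000000
Op 2: insert cat -> sets bits 1 2 4 -> bits=0110110010000000
Op 3: insert rat -> sets bits 0 7 15 -> bits=1110110110000001
Op 4: insert bee -> sets bits 4 10 15 -> bits=1110110110100001
Op 5: insert eel -> sets bits 7 9 12 -> bits=1110110111101001
Op 6: query yak -> checks bit1=1, bit7=1, bit9=1 (all 1) -> maybe
Op 7: insert yak -> sets bits 1 7 9 -> bits=1110110111101001
Op 8: query eel -> checks bit7=1, bit9=1, bit12=1 (all 1) -> maybe
Query results in order: maybe maybe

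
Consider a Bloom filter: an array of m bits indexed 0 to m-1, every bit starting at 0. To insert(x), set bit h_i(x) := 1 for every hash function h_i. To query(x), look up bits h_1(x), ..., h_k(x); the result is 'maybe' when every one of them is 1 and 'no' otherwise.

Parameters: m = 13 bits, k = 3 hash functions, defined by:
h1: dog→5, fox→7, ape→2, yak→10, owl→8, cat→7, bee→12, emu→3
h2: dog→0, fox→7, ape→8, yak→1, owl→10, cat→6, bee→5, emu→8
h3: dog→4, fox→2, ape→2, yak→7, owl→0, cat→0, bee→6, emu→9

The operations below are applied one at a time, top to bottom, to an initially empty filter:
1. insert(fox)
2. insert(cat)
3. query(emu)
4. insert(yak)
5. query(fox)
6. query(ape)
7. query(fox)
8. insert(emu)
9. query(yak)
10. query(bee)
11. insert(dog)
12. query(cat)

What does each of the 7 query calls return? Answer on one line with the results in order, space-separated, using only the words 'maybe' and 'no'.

Start: bits=0000000000000
Op 1: insert fox -> sets bits 2 7 -> bits=0010000100000
Op 2: insert cat -> sets bits 0 6 7 -> bits=1010001100000
Op 3: query emu -> checks bit3=0, bit8=0, bit9=0 (has a 0) -> no
Op 4: insert yak -> sets bits 1 7 10 -> bits=1110001100100
Op 5: query fox -> checks bit2=1, bit7=1 (all 1) -> maybe
Op 6: query ape -> checks bit2=1, bit8=0 (has a 0) -> no
Op 7: query fox -> checks bit2=1, bit7=1 (all 1) -> maybe
Op 8: insert emu -> sets bits 3 8 9 -> bits=1111001111100
Op 9: query yak -> checks bit1=1, bit7=1, bit10=1 (all 1) -> maybe
Op 10: query bee -> checks bit5=0, bit6=1, bit12=0 (has a 0) -> no
Op 11: insert dog -> sets bits 0 4 5 -> bits=1111111111100
Op 12: query cat -> checks bit0=1, bit6=1, bit7=1 (all 1) -> maybe
Query results in order: no maybe no maybe maybe no maybe

Answer: no maybe no maybe maybe no maybe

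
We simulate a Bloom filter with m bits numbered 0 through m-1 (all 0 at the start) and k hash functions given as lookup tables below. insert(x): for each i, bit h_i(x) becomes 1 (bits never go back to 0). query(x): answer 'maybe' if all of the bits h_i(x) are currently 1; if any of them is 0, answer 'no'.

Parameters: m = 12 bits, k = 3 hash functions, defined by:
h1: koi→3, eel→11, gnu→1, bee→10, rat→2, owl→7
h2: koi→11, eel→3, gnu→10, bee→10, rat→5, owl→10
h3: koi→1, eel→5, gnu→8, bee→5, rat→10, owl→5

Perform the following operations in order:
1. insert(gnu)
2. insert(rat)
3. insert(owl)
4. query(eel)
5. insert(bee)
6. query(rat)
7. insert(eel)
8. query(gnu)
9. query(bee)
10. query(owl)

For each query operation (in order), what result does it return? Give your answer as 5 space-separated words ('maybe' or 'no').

Start: bits=000000000000
Op 1: insert gnu -> sets bits 1 8 10 -> bits=010000001010
Op 2: insert rat -> sets bits 2 5 10 -> bits=011001001010
Op 3: insert owl -> sets bits 5 7 10 -> bits=011001011010
Op 4: query eel -> checks bit3=0, bit5=1, bit11=0 (has a 0) -> no
Op 5: insert bee -> sets bits 5 10 -> bits=011001011010
Op 6: query rat -> checks bit2=1, bit5=1, bit10=1 (all 1) -> maybe
Op 7: insert eel -> sets bits 3 5 11 -> bits=011101011011
Op 8: query gnu -> checks bit1=1, bit8=1, bit10=1 (all 1) -> maybe
Op 9: query bee -> checks bit5=1, bit10=1 (all 1) -> maybe
Op 10: query owl -> checks bit5=1, bit7=1, bit10=1 (all 1) -> maybe
Query results in order: no maybe maybe maybe maybe

Answer: no maybe maybe maybe maybe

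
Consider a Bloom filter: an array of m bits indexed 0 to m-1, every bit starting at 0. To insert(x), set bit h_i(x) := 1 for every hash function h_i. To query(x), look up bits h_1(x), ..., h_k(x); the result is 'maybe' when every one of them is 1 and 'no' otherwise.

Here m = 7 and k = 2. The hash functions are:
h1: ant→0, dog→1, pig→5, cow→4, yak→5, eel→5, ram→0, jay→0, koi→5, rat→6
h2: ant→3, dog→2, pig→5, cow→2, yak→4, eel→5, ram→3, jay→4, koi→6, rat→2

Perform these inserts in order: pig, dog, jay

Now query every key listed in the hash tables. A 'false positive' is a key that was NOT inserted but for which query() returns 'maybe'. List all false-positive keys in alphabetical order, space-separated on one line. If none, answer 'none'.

Answer: cow eel yak

Derivation:
Start: bits=0000000
After insert 'pig': sets bits 5 -> bits=0000010
After insert 'dog': sets bits 1 2 -> bits=0110010
After insert 'jay': sets bits 0 4 -> bits=1110110
Not inserted: ant cow eel koi ram rat yak — query each against bits=1110110:
query ant: checks bit0=1, bit3=0 (has a 0) -> no => not a false positive
query cow: checks bit2=1, bit4=1 (all 1) -> maybe => FALSE POSITIVE
query eel: checks bit5=1 (all 1) -> maybe => FALSE POSITIVE
query koi: checks bit5=1, bit6=0 (has a 0) -> no => not a false positive
query ram: checks bit0=1, bit3=0 (has a 0) -> no => not a false positive
query rat: checks bit2=1, bit6=0 (has a 0) -> no => not a false positive
query yak: checks bit4=1, bit5=1 (all 1) -> maybe => FALSE POSITIVE
False positives (alphabetical): cow eel yak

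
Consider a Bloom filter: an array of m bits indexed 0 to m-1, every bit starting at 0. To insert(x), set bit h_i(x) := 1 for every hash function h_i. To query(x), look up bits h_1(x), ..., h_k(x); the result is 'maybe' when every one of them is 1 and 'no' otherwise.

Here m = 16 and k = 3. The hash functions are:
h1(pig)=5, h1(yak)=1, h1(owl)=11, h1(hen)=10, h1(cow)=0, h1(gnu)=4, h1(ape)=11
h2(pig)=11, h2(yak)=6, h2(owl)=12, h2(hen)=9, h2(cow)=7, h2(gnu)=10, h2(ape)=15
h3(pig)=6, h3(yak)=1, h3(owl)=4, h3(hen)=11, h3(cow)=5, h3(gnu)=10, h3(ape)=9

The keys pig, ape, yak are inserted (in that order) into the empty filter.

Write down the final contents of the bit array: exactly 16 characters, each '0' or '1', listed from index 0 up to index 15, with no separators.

Answer: 0100011001010001

Derivation:
Start: bits=0000000000000000
After insert 'pig': sets bits 5 6 11 -> bits=0000011000010000
After insert 'ape': sets bits 9 11 15 -> bits=0000011001010001
After insert 'yak': sets bits 1 6 -> bits=0100011001010001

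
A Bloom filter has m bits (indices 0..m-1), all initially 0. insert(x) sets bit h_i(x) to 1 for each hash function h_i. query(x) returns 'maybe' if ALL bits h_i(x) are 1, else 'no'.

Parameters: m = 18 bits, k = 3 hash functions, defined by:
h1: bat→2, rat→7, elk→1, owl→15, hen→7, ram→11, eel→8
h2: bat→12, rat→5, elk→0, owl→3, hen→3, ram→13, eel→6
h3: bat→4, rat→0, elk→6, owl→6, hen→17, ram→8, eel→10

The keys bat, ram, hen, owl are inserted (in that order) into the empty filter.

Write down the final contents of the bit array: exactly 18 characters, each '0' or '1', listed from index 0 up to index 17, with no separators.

Answer: 001110111001110101

Derivation:
Start: bits=000000000000000000
After insert 'bat': sets bits 2 4 12 -> bits=001010000000100000
After insert 'ram': sets bits 8 11 13 -> bits=001010001001110000
After insert 'hen': sets bits 3 7 17 -> bits=001110011001110001
After insert 'owl': sets bits 3 6 15 -> bits=001110111001110101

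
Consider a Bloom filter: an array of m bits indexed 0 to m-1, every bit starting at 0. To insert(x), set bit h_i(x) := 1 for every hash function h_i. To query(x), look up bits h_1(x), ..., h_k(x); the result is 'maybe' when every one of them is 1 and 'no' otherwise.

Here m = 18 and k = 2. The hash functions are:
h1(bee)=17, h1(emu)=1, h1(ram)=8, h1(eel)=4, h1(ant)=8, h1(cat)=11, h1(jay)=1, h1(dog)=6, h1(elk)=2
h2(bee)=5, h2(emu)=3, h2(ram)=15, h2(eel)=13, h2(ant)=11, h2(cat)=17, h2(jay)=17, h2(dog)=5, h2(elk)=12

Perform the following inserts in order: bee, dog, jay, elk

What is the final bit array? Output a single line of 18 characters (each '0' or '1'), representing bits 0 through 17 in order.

Answer: 011001100000100001

Derivation:
Start: bits=000000000000000000
After insert 'bee': sets bits 5 17 -> bits=000001000000000001
After insert 'dog': sets bits 5 6 -> bits=000001100000000001
After insert 'jay': sets bits 1 17 -> bits=010001100000000001
After insert 'elk': sets bits 2 12 -> bits=011001100000100001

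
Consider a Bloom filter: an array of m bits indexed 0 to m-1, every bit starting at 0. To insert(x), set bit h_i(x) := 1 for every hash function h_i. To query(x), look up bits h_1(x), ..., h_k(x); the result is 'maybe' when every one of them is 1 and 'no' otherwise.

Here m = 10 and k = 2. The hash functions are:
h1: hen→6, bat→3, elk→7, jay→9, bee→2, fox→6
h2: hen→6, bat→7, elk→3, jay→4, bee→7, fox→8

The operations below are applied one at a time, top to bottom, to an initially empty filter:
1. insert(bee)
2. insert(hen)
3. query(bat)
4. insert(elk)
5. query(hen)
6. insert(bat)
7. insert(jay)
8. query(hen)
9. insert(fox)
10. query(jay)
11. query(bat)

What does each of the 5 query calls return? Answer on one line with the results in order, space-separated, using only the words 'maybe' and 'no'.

Start: bits=0000000000
Op 1: insert bee -> sets bits 2 7 -> bits=0010000100
Op 2: insert hen -> sets bits 6 -> bits=0010001100
Op 3: query bat -> checks bit3=0, bit7=1 (has a 0) -> no
Op 4: insert elk -> sets bits 3 7 -> bits=0011001100
Op 5: query hen -> checks bit6=1 (all 1) -> maybe
Op 6: insert bat -> sets bits 3 7 -> bits=0011001100
Op 7: insert jay -> sets bits 4 9 -> bits=0011101101
Op 8: query hen -> checks bit6=1 (all 1) -> maybe
Op 9: insert fox -> sets bits 6 8 -> bits=0011101111
Op 10: query jay -> checks bit4=1, bit9=1 (all 1) -> maybe
Op 11: query bat -> checks bit3=1, bit7=1 (all 1) -> maybe
Query results in order: no maybe maybe maybe maybe

Answer: no maybe maybe maybe maybe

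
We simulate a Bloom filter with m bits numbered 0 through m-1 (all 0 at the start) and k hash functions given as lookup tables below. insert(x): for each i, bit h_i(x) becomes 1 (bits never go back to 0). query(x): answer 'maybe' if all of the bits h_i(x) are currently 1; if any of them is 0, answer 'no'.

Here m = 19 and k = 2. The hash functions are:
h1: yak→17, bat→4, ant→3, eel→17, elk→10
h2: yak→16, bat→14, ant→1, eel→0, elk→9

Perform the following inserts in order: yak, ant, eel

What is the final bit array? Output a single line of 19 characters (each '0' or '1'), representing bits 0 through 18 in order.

Answer: 1101000000000000110

Derivation:
Start: bits=0000000000000000000
After insert 'yak': sets bits 16 17 -> bits=0000000000000000110
After insert 'ant': sets bits 1 3 -> bits=0101000000000000110
After insert 'eel': sets bits 0 17 -> bits=1101000000000000110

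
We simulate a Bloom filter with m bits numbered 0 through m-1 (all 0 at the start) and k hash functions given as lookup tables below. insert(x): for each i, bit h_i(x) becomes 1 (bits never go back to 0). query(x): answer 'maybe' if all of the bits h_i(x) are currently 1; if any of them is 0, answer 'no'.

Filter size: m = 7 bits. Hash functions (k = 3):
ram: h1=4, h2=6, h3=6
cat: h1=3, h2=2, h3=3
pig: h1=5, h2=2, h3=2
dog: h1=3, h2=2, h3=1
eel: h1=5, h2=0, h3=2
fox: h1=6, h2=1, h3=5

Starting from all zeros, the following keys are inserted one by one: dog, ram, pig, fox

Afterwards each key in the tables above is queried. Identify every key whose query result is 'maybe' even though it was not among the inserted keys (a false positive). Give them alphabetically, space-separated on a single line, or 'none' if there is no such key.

Answer: cat

Derivation:
Start: bits=0000000
After insert 'dog': sets bits 1 2 3 -> bits=0111000
After insert 'ram': sets bits 4 6 -> bits=0111101
After insert 'pig': sets bits 2 5 -> bits=0111111
After insert 'fox': sets bits 1 5 6 -> bits=0111111
Not inserted: cat eel — query each against bits=0111111:
query cat: checks bit2=1, bit3=1 (all 1) -> maybe => FALSE POSITIVE
query eel: checks bit0=0, bit2=1, bit5=1 (has a 0) -> no => not a false positive
False positives (alphabetical): cat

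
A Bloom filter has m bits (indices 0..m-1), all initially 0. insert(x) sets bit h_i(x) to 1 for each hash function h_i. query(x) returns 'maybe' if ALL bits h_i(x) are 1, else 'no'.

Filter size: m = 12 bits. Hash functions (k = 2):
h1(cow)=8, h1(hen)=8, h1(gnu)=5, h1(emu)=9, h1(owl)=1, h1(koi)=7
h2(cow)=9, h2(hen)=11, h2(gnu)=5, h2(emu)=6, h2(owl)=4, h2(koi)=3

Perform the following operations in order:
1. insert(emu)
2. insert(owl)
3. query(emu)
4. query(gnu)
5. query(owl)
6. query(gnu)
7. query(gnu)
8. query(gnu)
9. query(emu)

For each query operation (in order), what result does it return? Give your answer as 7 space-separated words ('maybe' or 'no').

Answer: maybe no maybe no no no maybe

Derivation:
Start: bits=000000000000
Op 1: insert emu -> sets bits 6 9 -> bits=000000100100
Op 2: insert owl -> sets bits 1 4 -> bits=010010100100
Op 3: query emu -> checks bit6=1, bit9=1 (all 1) -> maybe
Op 4: query gnu -> checks bit5=0 (has a 0) -> no
Op 5: query owl -> checks bit1=1, bit4=1 (all 1) -> maybe
Op 6: query gnu -> checks bit5=0 (has a 0) -> no
Op 7: query gnu -> checks bit5=0 (has a 0) -> no
Op 8: query gnu -> checks bit5=0 (has a 0) -> no
Op 9: query emu -> checks bit6=1, bit9=1 (all 1) -> maybe
Query results in order: maybe no maybe no no no maybe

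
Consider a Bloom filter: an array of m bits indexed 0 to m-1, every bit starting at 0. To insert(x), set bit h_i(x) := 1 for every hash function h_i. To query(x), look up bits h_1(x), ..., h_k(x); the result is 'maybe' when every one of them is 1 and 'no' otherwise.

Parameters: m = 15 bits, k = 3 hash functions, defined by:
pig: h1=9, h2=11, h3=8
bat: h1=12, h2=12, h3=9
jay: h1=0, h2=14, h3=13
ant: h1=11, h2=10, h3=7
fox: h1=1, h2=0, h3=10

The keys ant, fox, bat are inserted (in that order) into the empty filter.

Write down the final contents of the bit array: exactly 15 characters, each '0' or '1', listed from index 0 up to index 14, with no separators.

Start: bits=000000000000000
After insert 'ant': sets bits 7 10 11 -> bits=000000010011000
After insert 'fox': sets bits 0 1 10 -> bits=110000010011000
After insert 'bat': sets bits 9 12 -> bits=110000010111100

Answer: 110000010111100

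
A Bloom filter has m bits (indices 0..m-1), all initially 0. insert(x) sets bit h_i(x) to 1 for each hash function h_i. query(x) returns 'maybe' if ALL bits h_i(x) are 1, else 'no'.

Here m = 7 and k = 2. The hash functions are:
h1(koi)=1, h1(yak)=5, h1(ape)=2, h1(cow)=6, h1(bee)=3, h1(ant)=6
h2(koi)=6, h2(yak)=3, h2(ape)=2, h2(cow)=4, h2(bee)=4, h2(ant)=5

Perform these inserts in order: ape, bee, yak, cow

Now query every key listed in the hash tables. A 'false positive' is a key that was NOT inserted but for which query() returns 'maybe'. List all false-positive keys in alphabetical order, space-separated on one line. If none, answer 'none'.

Start: bits=0000000
After insert 'ape': sets bits 2 -> bits=0010000
After insert 'bee': sets bits 3 4 -> bits=0011100
After insert 'yak': sets bits 3 5 -> bits=0011110
After insert 'cow': sets bits 4 6 -> bits=0011111
Not inserted: ant koi — query each against bits=0011111:
query ant: checks bit5=1, bit6=1 (all 1) -> maybe => FALSE POSITIVE
query koi: checks bit1=0, bit6=1 (has a 0) -> no => not a false positive
False positives (alphabetical): ant

Answer: ant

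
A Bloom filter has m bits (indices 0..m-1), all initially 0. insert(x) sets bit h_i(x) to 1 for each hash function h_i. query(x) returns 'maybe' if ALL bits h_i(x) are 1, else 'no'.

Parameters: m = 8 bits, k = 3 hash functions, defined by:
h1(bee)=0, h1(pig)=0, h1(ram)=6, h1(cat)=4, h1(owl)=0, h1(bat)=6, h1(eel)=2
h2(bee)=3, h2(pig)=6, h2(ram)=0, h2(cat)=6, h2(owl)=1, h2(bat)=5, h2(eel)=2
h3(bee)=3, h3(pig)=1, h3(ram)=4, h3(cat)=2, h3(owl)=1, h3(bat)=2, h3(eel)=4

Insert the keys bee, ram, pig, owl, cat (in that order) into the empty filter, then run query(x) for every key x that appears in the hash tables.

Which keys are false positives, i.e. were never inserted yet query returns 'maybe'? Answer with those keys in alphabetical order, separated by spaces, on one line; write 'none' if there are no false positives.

Answer: eel

Derivation:
Start: bits=00000000
After insert 'bee': sets bits 0 3 -> bits=10010000
After insert 'ram': sets bits 0 4 6 -> bits=10011010
After insert 'pig': sets bits 0 1 6 -> bits=11011010
After insert 'owl': sets bits 0 1 -> bits=11011010
After insert 'cat': sets bits 2 4 6 -> bits=11111010
Not inserted: bat eel — query each against bits=11111010:
query bat: checks bit2=1, bit5=0, bit6=1 (has a 0) -> no => not a false positive
query eel: checks bit2=1, bit4=1 (all 1) -> maybe => FALSE POSITIVE
False positives (alphabetical): eel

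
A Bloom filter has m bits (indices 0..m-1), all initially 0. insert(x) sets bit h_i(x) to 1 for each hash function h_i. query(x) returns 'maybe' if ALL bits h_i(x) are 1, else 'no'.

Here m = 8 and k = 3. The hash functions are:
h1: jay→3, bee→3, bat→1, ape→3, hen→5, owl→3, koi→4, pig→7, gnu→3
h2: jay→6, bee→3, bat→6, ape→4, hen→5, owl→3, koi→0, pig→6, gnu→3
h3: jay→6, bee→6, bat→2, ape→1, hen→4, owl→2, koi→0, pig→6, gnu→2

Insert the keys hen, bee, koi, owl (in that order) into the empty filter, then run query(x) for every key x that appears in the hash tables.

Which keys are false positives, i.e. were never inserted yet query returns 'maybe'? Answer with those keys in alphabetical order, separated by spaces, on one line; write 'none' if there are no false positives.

Start: bits=00000000
After insert 'hen': sets bits 4 5 -> bits=00001100
After insert 'bee': sets bits 3 6 -> bits=00011110
After insert 'koi': sets bits 0 4 -> bits=10011110
After insert 'owl': sets bits 2 3 -> bits=10111110
Not inserted: ape bat gnu jay pig — query each against bits=10111110:
query ape: checks bit1=0, bit3=1, bit4=1 (has a 0) -> no => not a false positive
query bat: checks bit1=0, bit2=1, bit6=1 (has a 0) -> no => not a false positive
query gnu: checks bit2=1, bit3=1 (all 1) -> maybe => FALSE POSITIVE
query jay: checks bit3=1, bit6=1 (all 1) -> maybe => FALSE POSITIVE
query pig: checks bit6=1, bit7=0 (has a 0) -> no => not a false positive
False positives (alphabetical): gnu jay

Answer: gnu jay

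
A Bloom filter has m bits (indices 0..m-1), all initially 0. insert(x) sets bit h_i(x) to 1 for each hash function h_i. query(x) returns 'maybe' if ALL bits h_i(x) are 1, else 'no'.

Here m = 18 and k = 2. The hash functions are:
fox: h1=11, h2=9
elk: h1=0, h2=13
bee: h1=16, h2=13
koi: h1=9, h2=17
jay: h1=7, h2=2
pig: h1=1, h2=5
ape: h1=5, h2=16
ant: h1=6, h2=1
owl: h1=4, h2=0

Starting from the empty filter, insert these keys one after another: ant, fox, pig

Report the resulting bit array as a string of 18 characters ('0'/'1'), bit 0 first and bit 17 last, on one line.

Answer: 010001100101000000

Derivation:
Start: bits=000000000000000000
After insert 'ant': sets bits 1 6 -> bits=010000100000000000
After insert 'fox': sets bits 9 11 -> bits=010000100101000000
After insert 'pig': sets bits 1 5 -> bits=010001100101000000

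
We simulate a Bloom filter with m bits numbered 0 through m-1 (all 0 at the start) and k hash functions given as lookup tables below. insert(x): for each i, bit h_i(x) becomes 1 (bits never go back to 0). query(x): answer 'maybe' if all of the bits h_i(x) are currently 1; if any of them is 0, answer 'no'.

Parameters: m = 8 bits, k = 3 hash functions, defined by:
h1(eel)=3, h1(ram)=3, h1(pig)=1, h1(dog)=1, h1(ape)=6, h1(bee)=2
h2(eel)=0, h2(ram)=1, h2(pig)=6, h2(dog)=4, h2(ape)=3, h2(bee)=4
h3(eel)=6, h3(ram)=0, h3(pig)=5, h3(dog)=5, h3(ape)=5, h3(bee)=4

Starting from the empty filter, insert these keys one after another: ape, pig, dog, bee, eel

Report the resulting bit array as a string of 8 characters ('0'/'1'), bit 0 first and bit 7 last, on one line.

Answer: 11111110

Derivation:
Start: bits=00000000
After insert 'ape': sets bits 3 5 6 -> bits=00010110
After insert 'pig': sets bits 1 5 6 -> bits=01010110
After insert 'dog': sets bits 1 4 5 -> bits=01011110
After insert 'bee': sets bits 2 4 -> bits=01111110
After insert 'eel': sets bits 0 3 6 -> bits=11111110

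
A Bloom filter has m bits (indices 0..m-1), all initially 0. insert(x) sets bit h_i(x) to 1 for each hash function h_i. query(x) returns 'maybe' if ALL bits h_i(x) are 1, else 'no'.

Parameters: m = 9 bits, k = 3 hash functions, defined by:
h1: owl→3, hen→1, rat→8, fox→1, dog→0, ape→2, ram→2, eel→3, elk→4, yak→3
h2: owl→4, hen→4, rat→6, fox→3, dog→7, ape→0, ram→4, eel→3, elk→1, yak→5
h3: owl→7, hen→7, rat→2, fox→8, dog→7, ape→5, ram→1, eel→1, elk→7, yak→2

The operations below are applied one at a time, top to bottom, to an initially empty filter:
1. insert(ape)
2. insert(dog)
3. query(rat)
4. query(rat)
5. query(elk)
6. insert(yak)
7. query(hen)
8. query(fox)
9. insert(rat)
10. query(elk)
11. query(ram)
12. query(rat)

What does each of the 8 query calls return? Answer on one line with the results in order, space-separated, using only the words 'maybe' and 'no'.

Start: bits=000000000
Op 1: insert ape -> sets bits 0 2 5 -> bits=101001000
Op 2: insert dog -> sets bits 0 7 -> bits=101001010
Op 3: query rat -> checks bit2=1, bit6=0, bit8=0 (has a 0) -> no
Op 4: query rat -> checks bit2=1, bit6=0, bit8=0 (has a 0) -> no
Op 5: query elk -> checks bit1=0, bit4=0, bit7=1 (has a 0) -> no
Op 6: insert yak -> sets bits 2 3 5 -> bits=101101010
Op 7: query hen -> checks bit1=0, bit4=0, bit7=1 (has a 0) -> no
Op 8: query fox -> checks bit1=0, bit3=1, bit8=0 (has a 0) -> no
Op 9: insert rat -> sets bits 2 6 8 -> bits=101101111
Op 10: query elk -> checks bit1=0, bit4=0, bit7=1 (has a 0) -> no
Op 11: query ram -> checks bit1=0, bit2=1, bit4=0 (has a 0) -> no
Op 12: query rat -> checks bit2=1, bit6=1, bit8=1 (all 1) -> maybe
Query results in order: no no no no no no no maybe

Answer: no no no no no no no maybe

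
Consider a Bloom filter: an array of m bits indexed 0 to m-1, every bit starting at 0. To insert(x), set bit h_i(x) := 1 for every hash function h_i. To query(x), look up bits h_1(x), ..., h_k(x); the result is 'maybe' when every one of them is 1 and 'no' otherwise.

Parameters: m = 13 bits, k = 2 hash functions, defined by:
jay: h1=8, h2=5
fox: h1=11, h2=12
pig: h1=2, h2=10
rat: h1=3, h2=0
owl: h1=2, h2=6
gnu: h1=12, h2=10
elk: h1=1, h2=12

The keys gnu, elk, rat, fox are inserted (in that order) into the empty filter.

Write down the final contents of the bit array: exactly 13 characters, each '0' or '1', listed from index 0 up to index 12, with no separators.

Start: bits=0000000000000
After insert 'gnu': sets bits 10 12 -> bits=0000000000101
After insert 'elk': sets bits 1 12 -> bits=0100000000101
After insert 'rat': sets bits 0 3 -> bits=1101000000101
After insert 'fox': sets bits 11 12 -> bits=1101000000111

Answer: 1101000000111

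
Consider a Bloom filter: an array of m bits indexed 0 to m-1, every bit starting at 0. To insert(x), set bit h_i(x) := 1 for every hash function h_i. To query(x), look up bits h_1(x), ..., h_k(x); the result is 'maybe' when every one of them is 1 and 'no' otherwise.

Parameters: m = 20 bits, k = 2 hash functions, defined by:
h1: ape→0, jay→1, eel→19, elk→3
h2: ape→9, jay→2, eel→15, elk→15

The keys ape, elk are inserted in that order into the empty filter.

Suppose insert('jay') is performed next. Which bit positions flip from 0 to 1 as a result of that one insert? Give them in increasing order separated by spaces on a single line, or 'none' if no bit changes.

Answer: 1 2

Derivation:
Start: bits=00000000000000000000
After insert 'ape': sets bits 0 9 -> bits=10000000010000000000
After insert 'elk': sets bits 3 15 -> bits=10010000010000010000
insert 'jay' would touch bits 1 2; currently bit1=0, bit2=0
Bits that are 0 among those (would change 0->1): 1 2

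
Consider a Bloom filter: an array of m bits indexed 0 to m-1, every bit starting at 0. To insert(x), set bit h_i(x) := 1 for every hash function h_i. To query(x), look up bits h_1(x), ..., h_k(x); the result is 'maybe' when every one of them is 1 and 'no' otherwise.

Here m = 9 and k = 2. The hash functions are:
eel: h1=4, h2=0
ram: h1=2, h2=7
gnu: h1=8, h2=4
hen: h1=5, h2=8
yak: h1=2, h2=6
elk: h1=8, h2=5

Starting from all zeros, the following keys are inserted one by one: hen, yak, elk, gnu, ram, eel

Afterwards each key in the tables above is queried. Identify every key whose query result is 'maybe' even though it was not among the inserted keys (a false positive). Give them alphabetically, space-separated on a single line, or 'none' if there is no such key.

Answer: none

Derivation:
Start: bits=000000000
After insert 'hen': sets bits 5 8 -> bits=000001001
After insert 'yak': sets bits 2 6 -> bits=001001101
After insert 'elk': sets bits 5 8 -> bits=001001101
After insert 'gnu': sets bits 4 8 -> bits=001011101
After insert 'ram': sets bits 2 7 -> bits=001011111
After insert 'eel': sets bits 0 4 -> bits=101011111
Not inserted: (none) — query each against bits=101011111:
False positives (alphabetical): none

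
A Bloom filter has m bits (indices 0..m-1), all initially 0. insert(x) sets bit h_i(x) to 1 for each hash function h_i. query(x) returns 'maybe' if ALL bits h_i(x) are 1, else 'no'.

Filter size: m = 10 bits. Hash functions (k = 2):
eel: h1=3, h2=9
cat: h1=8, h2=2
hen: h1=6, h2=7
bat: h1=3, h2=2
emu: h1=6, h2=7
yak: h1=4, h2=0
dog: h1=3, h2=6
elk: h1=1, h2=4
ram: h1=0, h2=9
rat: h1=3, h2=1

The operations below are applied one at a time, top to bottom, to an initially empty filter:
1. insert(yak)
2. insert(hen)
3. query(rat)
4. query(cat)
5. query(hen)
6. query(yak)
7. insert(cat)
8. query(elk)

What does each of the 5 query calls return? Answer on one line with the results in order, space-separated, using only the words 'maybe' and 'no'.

Answer: no no maybe maybe no

Derivation:
Start: bits=0000000000
Op 1: insert yak -> sets bits 0 4 -> bits=1000100000
Op 2: insert hen -> sets bits 6 7 -> bits=1000101100
Op 3: query rat -> checks bit1=0, bit3=0 (has a 0) -> no
Op 4: query cat -> checks bit2=0, bit8=0 (has a 0) -> no
Op 5: query hen -> checks bit6=1, bit7=1 (all 1) -> maybe
Op 6: query yak -> checks bit0=1, bit4=1 (all 1) -> maybe
Op 7: insert cat -> sets bits 2 8 -> bits=1010101110
Op 8: query elk -> checks bit1=0, bit4=1 (has a 0) -> no
Query results in order: no no maybe maybe no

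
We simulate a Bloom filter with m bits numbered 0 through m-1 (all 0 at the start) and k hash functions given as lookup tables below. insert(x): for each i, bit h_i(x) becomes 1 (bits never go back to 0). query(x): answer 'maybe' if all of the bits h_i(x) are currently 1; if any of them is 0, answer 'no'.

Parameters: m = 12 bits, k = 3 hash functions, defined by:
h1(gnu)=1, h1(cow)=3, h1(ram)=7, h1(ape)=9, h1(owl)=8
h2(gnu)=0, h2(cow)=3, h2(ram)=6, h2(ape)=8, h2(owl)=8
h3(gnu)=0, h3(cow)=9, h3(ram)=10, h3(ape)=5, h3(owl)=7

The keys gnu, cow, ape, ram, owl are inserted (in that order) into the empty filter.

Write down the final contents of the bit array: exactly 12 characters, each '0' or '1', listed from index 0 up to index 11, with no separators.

Answer: 110101111110

Derivation:
Start: bits=000000000000
After insert 'gnu': sets bits 0 1 -> bits=110000000000
After insert 'cow': sets bits 3 9 -> bits=110100000100
After insert 'ape': sets bits 5 8 9 -> bits=110101001100
After insert 'ram': sets bits 6 7 10 -> bits=110101111110
After insert 'owl': sets bits 7 8 -> bits=110101111110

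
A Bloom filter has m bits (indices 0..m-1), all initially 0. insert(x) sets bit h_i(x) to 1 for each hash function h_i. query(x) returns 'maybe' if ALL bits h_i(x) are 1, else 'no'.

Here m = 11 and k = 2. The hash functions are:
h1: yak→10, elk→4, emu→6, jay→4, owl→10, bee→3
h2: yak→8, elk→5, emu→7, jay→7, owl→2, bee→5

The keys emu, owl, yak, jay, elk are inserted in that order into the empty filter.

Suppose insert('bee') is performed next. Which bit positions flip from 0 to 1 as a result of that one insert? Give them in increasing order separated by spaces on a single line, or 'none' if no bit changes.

Start: bits=00000000000
After insert 'emu': sets bits 6 7 -> bits=00000011000
After insert 'owl': sets bits 2 10 -> bits=00100011001
After insert 'yak': sets bits 8 10 -> bits=00100011101
After insert 'jay': sets bits 4 7 -> bits=00101011101
After insert 'elk': sets bits 4 5 -> bits=00101111101
insert 'bee' would touch bits 3 5; currently bit3=0, bit5=1
Bits that are 0 among those (would change 0->1): 3

Answer: 3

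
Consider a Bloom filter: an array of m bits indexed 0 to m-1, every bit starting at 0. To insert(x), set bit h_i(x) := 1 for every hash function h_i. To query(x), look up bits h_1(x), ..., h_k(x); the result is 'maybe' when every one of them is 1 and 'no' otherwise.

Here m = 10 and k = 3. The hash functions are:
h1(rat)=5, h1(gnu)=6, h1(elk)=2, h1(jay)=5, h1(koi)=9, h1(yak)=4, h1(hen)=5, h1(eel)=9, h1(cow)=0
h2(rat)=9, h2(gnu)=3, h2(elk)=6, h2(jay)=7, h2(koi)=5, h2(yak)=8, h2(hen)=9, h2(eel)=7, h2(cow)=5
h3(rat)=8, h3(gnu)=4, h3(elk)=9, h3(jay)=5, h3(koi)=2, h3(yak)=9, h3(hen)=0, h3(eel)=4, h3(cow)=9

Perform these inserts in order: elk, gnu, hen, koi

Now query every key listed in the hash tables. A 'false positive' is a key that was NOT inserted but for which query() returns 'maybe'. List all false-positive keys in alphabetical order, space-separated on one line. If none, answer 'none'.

Start: bits=0000000000
After insert 'elk': sets bits 2 6 9 -> bits=0010001001
After insert 'gnu': sets bits 3 4 6 -> bits=0011101001
After insert 'hen': sets bits 0 5 9 -> bits=1011111001
After insert 'koi': sets bits 2 5 9 -> bits=1011111001
Not inserted: cow eel jay rat yak — query each against bits=1011111001:
query cow: checks bit0=1, bit5=1, bit9=1 (all 1) -> maybe => FALSE POSITIVE
query eel: checks bit4=1, bit7=0, bit9=1 (has a 0) -> no => not a false positive
query jay: checks bit5=1, bit7=0 (has a 0) -> no => not a false positive
query rat: checks bit5=1, bit8=0, bit9=1 (has a 0) -> no => not a false positive
query yak: checks bit4=1, bit8=0, bit9=1 (has a 0) -> no => not a false positive
False positives (alphabetical): cow

Answer: cow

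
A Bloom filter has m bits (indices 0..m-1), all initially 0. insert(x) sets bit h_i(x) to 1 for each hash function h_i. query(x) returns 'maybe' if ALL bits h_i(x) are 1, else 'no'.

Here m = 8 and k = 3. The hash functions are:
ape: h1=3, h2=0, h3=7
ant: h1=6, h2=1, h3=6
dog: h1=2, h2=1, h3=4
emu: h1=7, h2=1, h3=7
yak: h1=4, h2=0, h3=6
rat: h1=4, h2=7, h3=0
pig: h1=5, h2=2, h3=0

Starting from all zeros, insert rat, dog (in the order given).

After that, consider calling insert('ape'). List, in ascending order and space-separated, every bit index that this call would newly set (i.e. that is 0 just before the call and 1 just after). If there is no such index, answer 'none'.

Answer: 3

Derivation:
Start: bits=00000000
After insert 'rat': sets bits 0 4 7 -> bits=10001001
After insert 'dog': sets bits 1 2 4 -> bits=11101001
insert 'ape' would touch bits 0 3 7; currently bit0=1, bit3=0, bit7=1
Bits that are 0 among those (would change 0->1): 3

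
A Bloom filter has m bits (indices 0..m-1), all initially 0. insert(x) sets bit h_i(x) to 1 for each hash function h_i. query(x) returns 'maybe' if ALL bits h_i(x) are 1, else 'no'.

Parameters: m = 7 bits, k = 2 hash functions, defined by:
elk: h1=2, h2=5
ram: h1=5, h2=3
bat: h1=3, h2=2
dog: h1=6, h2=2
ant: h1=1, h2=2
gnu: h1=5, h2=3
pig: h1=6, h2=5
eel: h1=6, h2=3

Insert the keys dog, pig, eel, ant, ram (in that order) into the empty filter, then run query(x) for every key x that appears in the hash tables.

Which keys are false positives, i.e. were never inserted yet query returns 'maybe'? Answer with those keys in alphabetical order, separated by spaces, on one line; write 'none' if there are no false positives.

Answer: bat elk gnu

Derivation:
Start: bits=0000000
After insert 'dog': sets bits 2 6 -> bits=0010001
After insert 'pig': sets bits 5 6 -> bits=0010011
After insert 'eel': sets bits 3 6 -> bits=0011011
After insert 'ant': sets bits 1 2 -> bits=0111011
After insert 'ram': sets bits 3 5 -> bits=0111011
Not inserted: bat elk gnu — query each against bits=0111011:
query bat: checks bit2=1, bit3=1 (all 1) -> maybe => FALSE POSITIVE
query elk: checks bit2=1, bit5=1 (all 1) -> maybe => FALSE POSITIVE
query gnu: checks bit3=1, bit5=1 (all 1) -> maybe => FALSE POSITIVE
False positives (alphabetical): bat elk gnu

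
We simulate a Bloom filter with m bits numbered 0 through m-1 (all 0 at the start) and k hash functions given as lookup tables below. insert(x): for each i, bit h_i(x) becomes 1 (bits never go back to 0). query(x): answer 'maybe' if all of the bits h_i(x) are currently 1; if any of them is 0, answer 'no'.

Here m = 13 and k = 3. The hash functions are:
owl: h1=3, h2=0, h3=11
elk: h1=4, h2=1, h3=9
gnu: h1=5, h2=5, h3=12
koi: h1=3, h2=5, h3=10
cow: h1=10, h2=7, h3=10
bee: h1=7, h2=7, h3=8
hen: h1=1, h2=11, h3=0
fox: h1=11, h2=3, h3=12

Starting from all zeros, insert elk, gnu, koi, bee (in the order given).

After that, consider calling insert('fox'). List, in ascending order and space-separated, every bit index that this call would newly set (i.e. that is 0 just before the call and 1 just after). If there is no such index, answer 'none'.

Answer: 11

Derivation:
Start: bits=0000000000000
After insert 'elk': sets bits 1 4 9 -> bits=0100100001000
After insert 'gnu': sets bits 5 12 -> bits=0100110001001
After insert 'koi': sets bits 3 5 10 -> bits=0101110001101
After insert 'bee': sets bits 7 8 -> bits=0101110111101
insert 'fox' would touch bits 3 11 12; currently bit3=1, bit11=0, bit12=1
Bits that are 0 among those (would change 0->1): 11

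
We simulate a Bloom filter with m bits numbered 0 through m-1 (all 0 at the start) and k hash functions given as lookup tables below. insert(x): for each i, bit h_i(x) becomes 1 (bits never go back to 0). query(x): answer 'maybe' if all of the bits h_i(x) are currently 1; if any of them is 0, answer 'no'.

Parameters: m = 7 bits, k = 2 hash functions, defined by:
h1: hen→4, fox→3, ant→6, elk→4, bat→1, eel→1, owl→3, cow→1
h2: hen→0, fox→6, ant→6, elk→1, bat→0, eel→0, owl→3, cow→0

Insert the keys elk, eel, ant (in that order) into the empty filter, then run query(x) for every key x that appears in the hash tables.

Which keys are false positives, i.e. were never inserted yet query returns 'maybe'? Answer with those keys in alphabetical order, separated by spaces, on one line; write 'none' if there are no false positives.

Answer: bat cow hen

Derivation:
Start: bits=0000000
After insert 'elk': sets bits 1 4 -> bits=0100100
After insert 'eel': sets bits 0 1 -> bits=1100100
After insert 'ant': sets bits 6 -> bits=1100101
Not inserted: bat cow fox hen owl — query each against bits=1100101:
query bat: checks bit0=1, bit1=1 (all 1) -> maybe => FALSE POSITIVE
query cow: checks bit0=1, bit1=1 (all 1) -> maybe => FALSE POSITIVE
query fox: checks bit3=0, bit6=1 (has a 0) -> no => not a false positive
query hen: checks bit0=1, bit4=1 (all 1) -> maybe => FALSE POSITIVE
query owl: checks bit3=0 (has a 0) -> no => not a false positive
False positives (alphabetical): bat cow hen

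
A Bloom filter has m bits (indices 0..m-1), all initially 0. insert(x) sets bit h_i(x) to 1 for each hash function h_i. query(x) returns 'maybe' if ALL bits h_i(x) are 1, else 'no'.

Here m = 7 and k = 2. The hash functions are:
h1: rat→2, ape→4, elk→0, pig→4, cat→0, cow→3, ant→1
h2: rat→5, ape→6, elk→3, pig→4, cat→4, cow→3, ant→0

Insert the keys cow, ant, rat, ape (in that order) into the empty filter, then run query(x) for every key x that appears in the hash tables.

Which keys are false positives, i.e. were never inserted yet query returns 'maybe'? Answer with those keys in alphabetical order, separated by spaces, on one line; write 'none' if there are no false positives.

Start: bits=0000000
After insert 'cow': sets bits 3 -> bits=0001000
After insert 'ant': sets bits 0 1 -> bits=1101000
After insert 'rat': sets bits 2 5 -> bits=1111010
After insert 'ape': sets bits 4 6 -> bits=1111111
Not inserted: cat elk pig — query each against bits=1111111:
query cat: checks bit0=1, bit4=1 (all 1) -> maybe => FALSE POSITIVE
query elk: checks bit0=1, bit3=1 (all 1) -> maybe => FALSE POSITIVE
query pig: checks bit4=1 (all 1) -> maybe => FALSE POSITIVE
False positives (alphabetical): cat elk pig

Answer: cat elk pig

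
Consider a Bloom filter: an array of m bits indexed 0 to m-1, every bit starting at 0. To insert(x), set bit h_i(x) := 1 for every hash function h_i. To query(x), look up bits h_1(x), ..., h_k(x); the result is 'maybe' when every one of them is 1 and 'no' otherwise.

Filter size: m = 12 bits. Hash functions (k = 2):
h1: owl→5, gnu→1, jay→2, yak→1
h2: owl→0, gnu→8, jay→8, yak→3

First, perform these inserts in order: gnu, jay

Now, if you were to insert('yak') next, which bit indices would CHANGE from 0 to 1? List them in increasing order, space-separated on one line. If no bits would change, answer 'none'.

Start: bits=000000000000
After insert 'gnu': sets bits 1 8 -> bits=010000001000
After insert 'jay': sets bits 2 8 -> bits=011000001000
insert 'yak' would touch bits 1 3; currently bit1=1, bit3=0
Bits that are 0 among those (would change 0->1): 3

Answer: 3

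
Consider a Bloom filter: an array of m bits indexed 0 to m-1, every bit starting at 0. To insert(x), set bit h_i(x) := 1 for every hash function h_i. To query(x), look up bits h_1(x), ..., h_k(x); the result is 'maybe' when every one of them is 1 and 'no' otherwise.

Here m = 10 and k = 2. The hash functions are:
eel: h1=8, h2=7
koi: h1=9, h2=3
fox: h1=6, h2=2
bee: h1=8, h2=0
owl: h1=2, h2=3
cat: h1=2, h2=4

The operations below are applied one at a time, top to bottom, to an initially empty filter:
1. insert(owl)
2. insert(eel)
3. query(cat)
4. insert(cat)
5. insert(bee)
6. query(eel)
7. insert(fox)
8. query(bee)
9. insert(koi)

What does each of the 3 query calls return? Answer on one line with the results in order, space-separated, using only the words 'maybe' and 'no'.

Answer: no maybe maybe

Derivation:
Start: bits=0000000000
Op 1: insert owl -> sets bits 2 3 -> bits=0011000000
Op 2: insert eel -> sets bits 7 8 -> bits=0011000110
Op 3: query cat -> checks bit2=1, bit4=0 (has a 0) -> no
Op 4: insert cat -> sets bits 2 4 -> bits=0011100110
Op 5: insert bee -> sets bits 0 8 -> bits=1011100110
Op 6: query eel -> checks bit7=1, bit8=1 (all 1) -> maybe
Op 7: insert fox -> sets bits 2 6 -> bits=1011101110
Op 8: query bee -> checks bit0=1, bit8=1 (all 1) -> maybe
Op 9: insert koi -> sets bits 3 9 -> bits=1011101111
Query results in order: no maybe maybe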